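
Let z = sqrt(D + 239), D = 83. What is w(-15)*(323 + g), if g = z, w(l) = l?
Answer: -4845 - 15*sqrt(322) ≈ -5114.2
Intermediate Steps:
z = sqrt(322) (z = sqrt(83 + 239) = sqrt(322) ≈ 17.944)
g = sqrt(322) ≈ 17.944
w(-15)*(323 + g) = -15*(323 + sqrt(322)) = -4845 - 15*sqrt(322)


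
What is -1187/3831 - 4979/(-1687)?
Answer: 17072080/6462897 ≈ 2.6416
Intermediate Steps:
-1187/3831 - 4979/(-1687) = -1187*1/3831 - 4979*(-1/1687) = -1187/3831 + 4979/1687 = 17072080/6462897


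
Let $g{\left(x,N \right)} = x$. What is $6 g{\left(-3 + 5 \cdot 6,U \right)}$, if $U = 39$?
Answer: $162$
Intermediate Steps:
$6 g{\left(-3 + 5 \cdot 6,U \right)} = 6 \left(-3 + 5 \cdot 6\right) = 6 \left(-3 + 30\right) = 6 \cdot 27 = 162$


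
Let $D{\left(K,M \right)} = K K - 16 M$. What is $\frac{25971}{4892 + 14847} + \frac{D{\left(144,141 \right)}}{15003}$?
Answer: $\frac{251473211}{98714739} \approx 2.5475$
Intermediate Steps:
$D{\left(K,M \right)} = K^{2} - 16 M$
$\frac{25971}{4892 + 14847} + \frac{D{\left(144,141 \right)}}{15003} = \frac{25971}{4892 + 14847} + \frac{144^{2} - 2256}{15003} = \frac{25971}{19739} + \left(20736 - 2256\right) \frac{1}{15003} = 25971 \cdot \frac{1}{19739} + 18480 \cdot \frac{1}{15003} = \frac{25971}{19739} + \frac{6160}{5001} = \frac{251473211}{98714739}$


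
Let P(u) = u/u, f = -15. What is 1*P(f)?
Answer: 1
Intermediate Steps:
P(u) = 1
1*P(f) = 1*1 = 1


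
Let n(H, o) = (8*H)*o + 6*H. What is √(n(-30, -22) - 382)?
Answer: √4718 ≈ 68.688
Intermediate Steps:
n(H, o) = 6*H + 8*H*o (n(H, o) = 8*H*o + 6*H = 6*H + 8*H*o)
√(n(-30, -22) - 382) = √(2*(-30)*(3 + 4*(-22)) - 382) = √(2*(-30)*(3 - 88) - 382) = √(2*(-30)*(-85) - 382) = √(5100 - 382) = √4718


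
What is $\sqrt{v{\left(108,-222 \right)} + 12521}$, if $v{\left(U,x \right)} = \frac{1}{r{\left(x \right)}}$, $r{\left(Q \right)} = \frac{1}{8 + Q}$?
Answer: $\sqrt{12307} \approx 110.94$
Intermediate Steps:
$v{\left(U,x \right)} = 8 + x$ ($v{\left(U,x \right)} = \frac{1}{\frac{1}{8 + x}} = 8 + x$)
$\sqrt{v{\left(108,-222 \right)} + 12521} = \sqrt{\left(8 - 222\right) + 12521} = \sqrt{-214 + 12521} = \sqrt{12307}$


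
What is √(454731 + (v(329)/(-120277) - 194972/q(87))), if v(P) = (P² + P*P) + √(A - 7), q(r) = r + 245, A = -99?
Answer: √(45259834890326076564 - 828588253*I*√106)/9982991 ≈ 673.9 - 6.351e-8*I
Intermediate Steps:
q(r) = 245 + r
v(P) = 2*P² + I*√106 (v(P) = (P² + P*P) + √(-99 - 7) = (P² + P²) + √(-106) = 2*P² + I*√106)
√(454731 + (v(329)/(-120277) - 194972/q(87))) = √(454731 + ((2*329² + I*√106)/(-120277) - 194972/(245 + 87))) = √(454731 + ((2*108241 + I*√106)*(-1/120277) - 194972/332)) = √(454731 + ((216482 + I*√106)*(-1/120277) - 194972*1/332)) = √(454731 + ((-216482/120277 - I*√106/120277) - 48743/83)) = √(454731 + (-5880629817/9982991 - I*√106/120277)) = √(4533694850604/9982991 - I*√106/120277)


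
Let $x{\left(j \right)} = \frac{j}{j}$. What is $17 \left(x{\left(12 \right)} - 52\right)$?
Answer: $-867$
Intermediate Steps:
$x{\left(j \right)} = 1$
$17 \left(x{\left(12 \right)} - 52\right) = 17 \left(1 - 52\right) = 17 \left(-51\right) = -867$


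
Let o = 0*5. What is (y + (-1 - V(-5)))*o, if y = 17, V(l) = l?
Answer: 0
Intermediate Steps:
o = 0
(y + (-1 - V(-5)))*o = (17 + (-1 - 1*(-5)))*0 = (17 + (-1 + 5))*0 = (17 + 4)*0 = 21*0 = 0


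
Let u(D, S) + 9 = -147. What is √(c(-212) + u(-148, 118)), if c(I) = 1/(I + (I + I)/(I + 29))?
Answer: 3*I*√6380640055/19186 ≈ 12.49*I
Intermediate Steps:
u(D, S) = -156 (u(D, S) = -9 - 147 = -156)
c(I) = 1/(I + 2*I/(29 + I)) (c(I) = 1/(I + (2*I)/(29 + I)) = 1/(I + 2*I/(29 + I)))
√(c(-212) + u(-148, 118)) = √((29 - 212)/((-212)*(31 - 212)) - 156) = √(-1/212*(-183)/(-181) - 156) = √(-1/212*(-1/181)*(-183) - 156) = √(-183/38372 - 156) = √(-5986215/38372) = 3*I*√6380640055/19186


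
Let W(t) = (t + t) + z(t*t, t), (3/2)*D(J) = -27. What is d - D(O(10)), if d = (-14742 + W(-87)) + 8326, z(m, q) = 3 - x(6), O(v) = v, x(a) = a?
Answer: -6575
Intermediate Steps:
D(J) = -18 (D(J) = (2/3)*(-27) = -18)
z(m, q) = -3 (z(m, q) = 3 - 1*6 = 3 - 6 = -3)
W(t) = -3 + 2*t (W(t) = (t + t) - 3 = 2*t - 3 = -3 + 2*t)
d = -6593 (d = (-14742 + (-3 + 2*(-87))) + 8326 = (-14742 + (-3 - 174)) + 8326 = (-14742 - 177) + 8326 = -14919 + 8326 = -6593)
d - D(O(10)) = -6593 - 1*(-18) = -6593 + 18 = -6575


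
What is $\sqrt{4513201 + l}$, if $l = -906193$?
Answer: $4 \sqrt{225438} \approx 1899.2$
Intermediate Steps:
$\sqrt{4513201 + l} = \sqrt{4513201 - 906193} = \sqrt{3607008} = 4 \sqrt{225438}$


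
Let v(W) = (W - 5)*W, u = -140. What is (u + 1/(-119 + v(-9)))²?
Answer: 958441/49 ≈ 19560.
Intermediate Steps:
v(W) = W*(-5 + W) (v(W) = (-5 + W)*W = W*(-5 + W))
(u + 1/(-119 + v(-9)))² = (-140 + 1/(-119 - 9*(-5 - 9)))² = (-140 + 1/(-119 - 9*(-14)))² = (-140 + 1/(-119 + 126))² = (-140 + 1/7)² = (-140 + ⅐)² = (-979/7)² = 958441/49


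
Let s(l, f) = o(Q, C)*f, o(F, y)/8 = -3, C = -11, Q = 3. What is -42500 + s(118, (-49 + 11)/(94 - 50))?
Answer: -467272/11 ≈ -42479.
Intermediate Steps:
o(F, y) = -24 (o(F, y) = 8*(-3) = -24)
s(l, f) = -24*f
-42500 + s(118, (-49 + 11)/(94 - 50)) = -42500 - 24*(-49 + 11)/(94 - 50) = -42500 - (-912)/44 = -42500 - 24*(-19/22) = -42500 + 228/11 = -467272/11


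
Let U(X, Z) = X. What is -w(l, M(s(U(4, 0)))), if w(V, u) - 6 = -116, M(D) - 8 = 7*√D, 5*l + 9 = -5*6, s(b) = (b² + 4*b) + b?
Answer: 110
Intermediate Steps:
s(b) = b² + 5*b
l = -39/5 (l = -9/5 + (-5*6)/5 = -9/5 + (⅕)*(-30) = -9/5 - 6 = -39/5 ≈ -7.8000)
M(D) = 8 + 7*√D
w(V, u) = -110 (w(V, u) = 6 - 116 = -110)
-w(l, M(s(U(4, 0)))) = -1*(-110) = 110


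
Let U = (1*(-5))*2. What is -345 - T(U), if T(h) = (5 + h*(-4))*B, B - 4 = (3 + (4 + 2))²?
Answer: -4170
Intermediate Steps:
B = 85 (B = 4 + (3 + (4 + 2))² = 4 + (3 + 6)² = 4 + 9² = 4 + 81 = 85)
U = -10 (U = -5*2 = -10)
T(h) = 425 - 340*h (T(h) = (5 + h*(-4))*85 = (5 - 4*h)*85 = 425 - 340*h)
-345 - T(U) = -345 - (425 - 340*(-10)) = -345 - (425 + 3400) = -345 - 1*3825 = -345 - 3825 = -4170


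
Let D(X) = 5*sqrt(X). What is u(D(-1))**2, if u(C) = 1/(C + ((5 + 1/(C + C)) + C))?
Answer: -730100/151314601 - 990000*I/151314601 ≈ -0.004825 - 0.0065427*I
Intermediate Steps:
u(C) = 1/(5 + 1/(2*C) + 2*C) (u(C) = 1/(C + ((5 + 1/(2*C)) + C)) = 1/(C + (5 + C + 1/(2*C))) = 1/(5 + 1/(2*C) + 2*C))
u(D(-1))**2 = (2*(5*sqrt(-1))/(1 + 4*(5*sqrt(-1))**2 + 10*(5*sqrt(-1))))**2 = (2*(5*I)/(1 + 4*(5*I)**2 + 10*(5*I)))**2 = (2*(5*I)/(1 + 4*(-25) + 50*I))**2 = (2*(5*I)/(1 - 100 + 50*I))**2 = (2*(5*I)/(-99 + 50*I))**2 = (2*(5*I)*((-99 - 50*I)/12301))**2 = (10*I*(-99 - 50*I)/12301)**2 = -100*(-99 - 50*I)**2/151314601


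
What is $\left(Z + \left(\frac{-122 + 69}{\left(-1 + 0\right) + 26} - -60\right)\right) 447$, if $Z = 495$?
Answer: $\frac{6178434}{25} \approx 2.4714 \cdot 10^{5}$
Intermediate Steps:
$\left(Z + \left(\frac{-122 + 69}{\left(-1 + 0\right) + 26} - -60\right)\right) 447 = \left(495 + \left(\frac{-122 + 69}{\left(-1 + 0\right) + 26} - -60\right)\right) 447 = \left(495 + \left(- \frac{53}{-1 + 26} + 60\right)\right) 447 = \left(495 + \left(- \frac{53}{25} + 60\right)\right) 447 = \left(495 + \frac{1447}{25}\right) 447 = \frac{13822}{25} \cdot 447 = \frac{6178434}{25}$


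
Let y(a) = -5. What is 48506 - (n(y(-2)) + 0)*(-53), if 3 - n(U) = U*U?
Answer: 47340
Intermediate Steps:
n(U) = 3 - U² (n(U) = 3 - U*U = 3 - U²)
48506 - (n(y(-2)) + 0)*(-53) = 48506 - ((3 - 1*(-5)²) + 0)*(-53) = 48506 - ((3 - 1*25) + 0)*(-53) = 48506 - ((3 - 25) + 0)*(-53) = 48506 - (-22 + 0)*(-53) = 48506 - (-22)*(-53) = 48506 - 1*1166 = 48506 - 1166 = 47340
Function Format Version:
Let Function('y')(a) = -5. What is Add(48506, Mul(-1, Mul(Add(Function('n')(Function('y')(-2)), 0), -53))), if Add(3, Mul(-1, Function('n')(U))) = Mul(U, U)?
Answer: 47340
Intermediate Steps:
Function('n')(U) = Add(3, Mul(-1, Pow(U, 2))) (Function('n')(U) = Add(3, Mul(-1, Mul(U, U))) = Add(3, Mul(-1, Pow(U, 2))))
Add(48506, Mul(-1, Mul(Add(Function('n')(Function('y')(-2)), 0), -53))) = Add(48506, Mul(-1, Mul(Add(Add(3, Mul(-1, Pow(-5, 2))), 0), -53))) = Add(48506, Mul(-1, Mul(Add(Add(3, Mul(-1, 25)), 0), -53))) = Add(48506, Mul(-1, Mul(Add(Add(3, -25), 0), -53))) = Add(48506, Mul(-1, Mul(Add(-22, 0), -53))) = Add(48506, Mul(-1, Mul(-22, -53))) = Add(48506, Mul(-1, 1166)) = Add(48506, -1166) = 47340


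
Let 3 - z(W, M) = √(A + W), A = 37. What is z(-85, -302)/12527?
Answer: 3/12527 - 4*I*√3/12527 ≈ 0.00023948 - 0.00055306*I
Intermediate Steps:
z(W, M) = 3 - √(37 + W)
z(-85, -302)/12527 = (3 - √(37 - 85))/12527 = (3 - √(-48))*(1/12527) = (3 - 4*I*√3)*(1/12527) = 3/12527 - 4*I*√3/12527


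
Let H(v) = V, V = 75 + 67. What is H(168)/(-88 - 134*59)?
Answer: -71/3997 ≈ -0.017763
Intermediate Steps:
V = 142
H(v) = 142
H(168)/(-88 - 134*59) = 142/(-88 - 134*59) = 142/(-88 - 7906) = 142/(-7994) = 142*(-1/7994) = -71/3997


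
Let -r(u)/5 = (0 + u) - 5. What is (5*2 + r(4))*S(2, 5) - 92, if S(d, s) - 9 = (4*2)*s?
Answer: 643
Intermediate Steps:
S(d, s) = 9 + 8*s (S(d, s) = 9 + (4*2)*s = 9 + 8*s)
r(u) = 25 - 5*u (r(u) = -5*((0 + u) - 5) = -5*(u - 5) = -5*(-5 + u) = 25 - 5*u)
(5*2 + r(4))*S(2, 5) - 92 = (5*2 + (25 - 5*4))*(9 + 8*5) - 92 = (10 + (25 - 20))*(9 + 40) - 92 = (10 + 5)*49 - 92 = 15*49 - 92 = 735 - 92 = 643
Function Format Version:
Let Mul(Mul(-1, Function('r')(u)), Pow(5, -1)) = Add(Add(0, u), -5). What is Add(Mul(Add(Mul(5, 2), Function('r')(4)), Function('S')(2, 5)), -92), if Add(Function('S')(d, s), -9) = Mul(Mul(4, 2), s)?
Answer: 643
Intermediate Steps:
Function('S')(d, s) = Add(9, Mul(8, s)) (Function('S')(d, s) = Add(9, Mul(Mul(4, 2), s)) = Add(9, Mul(8, s)))
Function('r')(u) = Add(25, Mul(-5, u)) (Function('r')(u) = Mul(-5, Add(Add(0, u), -5)) = Mul(-5, Add(u, -5)) = Mul(-5, Add(-5, u)) = Add(25, Mul(-5, u)))
Add(Mul(Add(Mul(5, 2), Function('r')(4)), Function('S')(2, 5)), -92) = Add(Mul(Add(Mul(5, 2), Add(25, Mul(-5, 4))), Add(9, Mul(8, 5))), -92) = Add(Mul(Add(10, Add(25, -20)), Add(9, 40)), -92) = Add(Mul(Add(10, 5), 49), -92) = Add(Mul(15, 49), -92) = Add(735, -92) = 643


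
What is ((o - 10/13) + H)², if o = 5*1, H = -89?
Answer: 1214404/169 ≈ 7185.8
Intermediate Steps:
o = 5
((o - 10/13) + H)² = ((5 - 10/13) - 89)² = (55/13 - 89)² = (-1102/13)² = 1214404/169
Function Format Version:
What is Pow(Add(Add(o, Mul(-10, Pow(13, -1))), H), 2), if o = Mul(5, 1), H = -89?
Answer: Rational(1214404, 169) ≈ 7185.8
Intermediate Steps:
o = 5
Pow(Add(Add(o, Mul(-10, Pow(13, -1))), H), 2) = Pow(Add(Add(5, Mul(-10, Pow(13, -1))), -89), 2) = Pow(Add(Add(5, Mul(-10, Rational(1, 13))), -89), 2) = Pow(Add(Add(5, Rational(-10, 13)), -89), 2) = Pow(Add(Rational(55, 13), -89), 2) = Pow(Rational(-1102, 13), 2) = Rational(1214404, 169)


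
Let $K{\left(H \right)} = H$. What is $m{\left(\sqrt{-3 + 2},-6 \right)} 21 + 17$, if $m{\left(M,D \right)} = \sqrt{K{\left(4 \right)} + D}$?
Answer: $17 + 21 i \sqrt{2} \approx 17.0 + 29.698 i$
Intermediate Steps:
$m{\left(M,D \right)} = \sqrt{4 + D}$
$m{\left(\sqrt{-3 + 2},-6 \right)} 21 + 17 = \sqrt{4 - 6} \cdot 21 + 17 = \sqrt{-2} \cdot 21 + 17 = i \sqrt{2} \cdot 21 + 17 = 21 i \sqrt{2} + 17 = 17 + 21 i \sqrt{2}$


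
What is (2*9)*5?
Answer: 90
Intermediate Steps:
(2*9)*5 = 18*5 = 90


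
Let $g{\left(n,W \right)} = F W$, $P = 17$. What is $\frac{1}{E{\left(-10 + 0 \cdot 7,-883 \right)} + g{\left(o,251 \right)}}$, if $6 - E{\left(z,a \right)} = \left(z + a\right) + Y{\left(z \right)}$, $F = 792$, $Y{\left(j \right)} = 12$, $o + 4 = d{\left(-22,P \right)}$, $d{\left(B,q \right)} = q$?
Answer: $\frac{1}{199679} \approx 5.008 \cdot 10^{-6}$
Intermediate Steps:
$o = 13$ ($o = -4 + 17 = 13$)
$E{\left(z,a \right)} = -6 - a - z$ ($E{\left(z,a \right)} = 6 - \left(\left(z + a\right) + 12\right) = 6 - \left(\left(a + z\right) + 12\right) = 6 - \left(12 + a + z\right) = -6 - a - z$)
$g{\left(n,W \right)} = 792 W$
$\frac{1}{E{\left(-10 + 0 \cdot 7,-883 \right)} + g{\left(o,251 \right)}} = \frac{1}{\left(-6 - -883 - \left(-10 + 0 \cdot 7\right)\right) + 792 \cdot 251} = \frac{1}{\left(-6 + 883 - \left(-10 + 0\right)\right) + 198792} = \frac{1}{\left(-6 + 883 - -10\right) + 198792} = \frac{1}{\left(-6 + 883 + 10\right) + 198792} = \frac{1}{887 + 198792} = \frac{1}{199679}$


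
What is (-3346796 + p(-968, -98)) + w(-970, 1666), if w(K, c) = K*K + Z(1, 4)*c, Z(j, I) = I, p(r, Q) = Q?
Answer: -2399330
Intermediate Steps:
w(K, c) = K² + 4*c (w(K, c) = K*K + 4*c = K² + 4*c)
(-3346796 + p(-968, -98)) + w(-970, 1666) = (-3346796 - 98) + ((-970)² + 4*1666) = -3346894 + (940900 + 6664) = -3346894 + 947564 = -2399330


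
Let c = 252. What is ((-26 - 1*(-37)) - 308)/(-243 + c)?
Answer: -33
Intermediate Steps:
((-26 - 1*(-37)) - 308)/(-243 + c) = ((-26 - 1*(-37)) - 308)/(-243 + 252) = ((-26 + 37) - 308)/9 = (11 - 308)*(⅑) = -297*⅑ = -33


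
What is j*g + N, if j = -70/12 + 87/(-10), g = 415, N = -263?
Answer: -18883/3 ≈ -6294.3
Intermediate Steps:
j = -218/15 (j = -70*1/12 + 87*(-1/10) = -35/6 - 87/10 = -218/15 ≈ -14.533)
j*g + N = -218/15*415 - 263 = -18094/3 - 263 = -18883/3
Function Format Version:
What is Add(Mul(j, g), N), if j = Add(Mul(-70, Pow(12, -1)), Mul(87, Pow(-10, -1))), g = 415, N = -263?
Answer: Rational(-18883, 3) ≈ -6294.3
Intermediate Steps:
j = Rational(-218, 15) (j = Add(Mul(-70, Rational(1, 12)), Mul(87, Rational(-1, 10))) = Add(Rational(-35, 6), Rational(-87, 10)) = Rational(-218, 15) ≈ -14.533)
Add(Mul(j, g), N) = Add(Mul(Rational(-218, 15), 415), -263) = Add(Rational(-18094, 3), -263) = Rational(-18883, 3)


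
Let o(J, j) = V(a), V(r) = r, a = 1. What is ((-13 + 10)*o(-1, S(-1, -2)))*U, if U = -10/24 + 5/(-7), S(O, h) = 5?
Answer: 95/28 ≈ 3.3929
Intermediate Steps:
o(J, j) = 1
U = -95/84 (U = -10*1/24 + 5*(-⅐) = -5/12 - 5/7 = -95/84 ≈ -1.1310)
((-13 + 10)*o(-1, S(-1, -2)))*U = ((-13 + 10)*1)*(-95/84) = -3*1*(-95/84) = -3*(-95/84) = 95/28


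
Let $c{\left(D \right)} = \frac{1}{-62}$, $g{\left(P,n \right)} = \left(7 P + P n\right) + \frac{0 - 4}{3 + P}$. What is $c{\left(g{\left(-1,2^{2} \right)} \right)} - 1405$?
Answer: $- \frac{87111}{62} \approx -1405.0$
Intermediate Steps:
$g{\left(P,n \right)} = - \frac{4}{3 + P} + 7 P + P n$ ($g{\left(P,n \right)} = \left(7 P + P n\right) - \frac{4}{3 + P} = - \frac{4}{3 + P} + 7 P + P n$)
$c{\left(D \right)} = - \frac{1}{62}$
$c{\left(g{\left(-1,2^{2} \right)} \right)} - 1405 = - \frac{1}{62} - 1405 = - \frac{87111}{62}$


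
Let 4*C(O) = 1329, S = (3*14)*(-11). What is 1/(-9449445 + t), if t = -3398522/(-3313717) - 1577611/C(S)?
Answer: -4403929893/41635599816683995 ≈ -1.0577e-7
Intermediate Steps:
S = -462 (S = 42*(-11) = -462)
C(O) = 1329/4 (C(O) = (¼)*1329 = 1329/4)
t = -20906508924610/4403929893 (t = -3398522/(-3313717) - 1577611/1329/4 = -3398522*(-1/3313717) - 1577611*4/1329 = 3398522/3313717 - 6310444/1329 = -20906508924610/4403929893 ≈ -4747.2)
1/(-9449445 + t) = 1/(-9449445 - 20906508924610/4403929893) = 1/(-41635599816683995/4403929893) = -4403929893/41635599816683995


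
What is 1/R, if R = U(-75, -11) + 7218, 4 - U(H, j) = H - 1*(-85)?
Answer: 1/7212 ≈ 0.00013866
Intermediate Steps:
U(H, j) = -81 - H (U(H, j) = 4 - (H - 1*(-85)) = 4 - (H + 85) = 4 - (85 + H) = 4 + (-85 - H) = -81 - H)
R = 7212 (R = (-81 - 1*(-75)) + 7218 = (-81 + 75) + 7218 = -6 + 7218 = 7212)
1/R = 1/7212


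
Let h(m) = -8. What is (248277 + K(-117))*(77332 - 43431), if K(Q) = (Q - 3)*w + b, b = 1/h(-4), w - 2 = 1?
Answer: 67237039835/8 ≈ 8.4046e+9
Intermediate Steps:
w = 3 (w = 2 + 1 = 3)
b = -⅛ (b = 1/(-8) = -⅛ ≈ -0.12500)
K(Q) = -73/8 + 3*Q (K(Q) = (Q - 3)*3 - ⅛ = (-3 + Q)*3 - ⅛ = (-9 + 3*Q) - ⅛ = -73/8 + 3*Q)
(248277 + K(-117))*(77332 - 43431) = (248277 + (-73/8 + 3*(-117)))*(77332 - 43431) = (248277 + (-73/8 - 351))*33901 = (248277 - 2881/8)*33901 = (1983335/8)*33901 = 67237039835/8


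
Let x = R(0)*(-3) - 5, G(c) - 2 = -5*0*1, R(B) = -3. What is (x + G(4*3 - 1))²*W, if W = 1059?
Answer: 38124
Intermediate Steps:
G(c) = 2 (G(c) = 2 - 5*0*1 = 2 + 0*1 = 2 + 0 = 2)
x = 4 (x = -3*(-3) - 5 = 9 - 5 = 4)
(x + G(4*3 - 1))²*W = (4 + 2)²*1059 = 6²*1059 = 36*1059 = 38124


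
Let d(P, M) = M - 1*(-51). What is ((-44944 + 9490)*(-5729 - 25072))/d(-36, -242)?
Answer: -1092018654/191 ≈ -5.7174e+6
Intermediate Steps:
d(P, M) = 51 + M (d(P, M) = M + 51 = 51 + M)
((-44944 + 9490)*(-5729 - 25072))/d(-36, -242) = ((-44944 + 9490)*(-5729 - 25072))/(51 - 242) = -35454*(-30801)/(-191) = 1092018654*(-1/191) = -1092018654/191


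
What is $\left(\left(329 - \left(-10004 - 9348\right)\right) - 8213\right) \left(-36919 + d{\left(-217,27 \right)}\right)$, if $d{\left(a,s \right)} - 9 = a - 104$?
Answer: $-426965108$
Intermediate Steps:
$d{\left(a,s \right)} = -95 + a$ ($d{\left(a,s \right)} = 9 + \left(a - 104\right) = 9 + \left(-104 + a\right) = -95 + a$)
$\left(\left(329 - \left(-10004 - 9348\right)\right) - 8213\right) \left(-36919 + d{\left(-217,27 \right)}\right) = \left(\left(329 - \left(-10004 - 9348\right)\right) - 8213\right) \left(-36919 - 312\right) = \left(\left(329 - -19352\right) - 8213\right) \left(-37231\right) = \left(\left(329 + 19352\right) - 8213\right) \left(-37231\right) = \left(19681 - 8213\right) \left(-37231\right) = 11468 \left(-37231\right) = -426965108$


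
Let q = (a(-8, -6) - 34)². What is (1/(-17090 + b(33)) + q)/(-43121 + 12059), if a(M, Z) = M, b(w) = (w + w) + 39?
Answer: -29961539/527588070 ≈ -0.056790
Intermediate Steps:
b(w) = 39 + 2*w (b(w) = 2*w + 39 = 39 + 2*w)
q = 1764 (q = (-8 - 34)² = (-42)² = 1764)
(1/(-17090 + b(33)) + q)/(-43121 + 12059) = (1/(-17090 + (39 + 2*33)) + 1764)/(-43121 + 12059) = (1/(-17090 + (39 + 66)) + 1764)/(-31062) = (1/(-17090 + 105) + 1764)*(-1/31062) = (1/(-16985) + 1764)*(-1/31062) = (-1/16985 + 1764)*(-1/31062) = (29961539/16985)*(-1/31062) = -29961539/527588070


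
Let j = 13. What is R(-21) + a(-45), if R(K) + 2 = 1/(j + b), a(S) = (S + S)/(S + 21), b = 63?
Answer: 67/38 ≈ 1.7632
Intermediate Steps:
a(S) = 2*S/(21 + S) (a(S) = (2*S)/(21 + S) = 2*S/(21 + S))
R(K) = -151/76 (R(K) = -2 + 1/(13 + 63) = -2 + 1/76 = -151/76)
R(-21) + a(-45) = -151/76 + 2*(-45)/(21 - 45) = -151/76 + 2*(-45)/(-24) = -151/76 + 2*(-45)*(-1/24) = -151/76 + 15/4 = 67/38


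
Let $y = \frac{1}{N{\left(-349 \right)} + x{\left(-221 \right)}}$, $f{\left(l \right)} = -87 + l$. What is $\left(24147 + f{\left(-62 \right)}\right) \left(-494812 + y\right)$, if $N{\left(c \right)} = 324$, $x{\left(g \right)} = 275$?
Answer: $- \frac{7112824503226}{599} \approx -1.1875 \cdot 10^{10}$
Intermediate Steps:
$y = \frac{1}{599}$ ($y = \frac{1}{324 + 275} = \frac{1}{599} \approx 0.0016694$)
$\left(24147 + f{\left(-62 \right)}\right) \left(-494812 + y\right) = \left(24147 - 149\right) \left(-494812 + \frac{1}{599}\right) = \left(24147 - 149\right) \left(- \frac{296392387}{599}\right) = 23998 \left(- \frac{296392387}{599}\right) = - \frac{7112824503226}{599}$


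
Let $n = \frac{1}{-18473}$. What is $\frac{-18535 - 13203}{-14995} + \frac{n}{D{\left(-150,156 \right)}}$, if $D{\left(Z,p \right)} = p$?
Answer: $\frac{91462172549}{43212411060} \approx 2.1166$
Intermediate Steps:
$n = - \frac{1}{18473} \approx -5.4133 \cdot 10^{-5}$
$\frac{-18535 - 13203}{-14995} + \frac{n}{D{\left(-150,156 \right)}} = \frac{-18535 - 13203}{-14995} - \frac{1}{18473 \cdot 156} = \left(-31738\right) \left(- \frac{1}{14995}\right) - \frac{1}{2881788} = \frac{31738}{14995} - \frac{1}{2881788} = \frac{91462172549}{43212411060}$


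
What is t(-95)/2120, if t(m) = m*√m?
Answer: -19*I*√95/424 ≈ -0.43677*I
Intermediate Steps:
t(m) = m^(3/2)
t(-95)/2120 = (-95)^(3/2)/2120 = -95*I*√95*(1/2120) = -19*I*√95/424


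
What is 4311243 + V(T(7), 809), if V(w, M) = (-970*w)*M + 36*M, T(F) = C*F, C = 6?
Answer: -28618293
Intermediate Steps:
T(F) = 6*F
V(w, M) = 36*M - 970*M*w (V(w, M) = -970*M*w + 36*M = 36*M - 970*M*w)
4311243 + V(T(7), 809) = 4311243 + 2*809*(18 - 2910*7) = 4311243 + 2*809*(18 - 485*42) = 4311243 + 2*809*(18 - 20370) = 4311243 + 2*809*(-20352) = 4311243 - 32929536 = -28618293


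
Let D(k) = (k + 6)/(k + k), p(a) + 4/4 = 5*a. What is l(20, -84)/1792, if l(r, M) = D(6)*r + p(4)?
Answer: 39/1792 ≈ 0.021763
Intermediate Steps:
p(a) = -1 + 5*a
D(k) = (6 + k)/(2*k) (D(k) = (6 + k)/((2*k)) = (6 + k)*(1/(2*k)) = (6 + k)/(2*k))
l(r, M) = 19 + r (l(r, M) = ((½)*(6 + 6)/6)*r + (-1 + 5*4) = ((½)*(⅙)*12)*r + (-1 + 20) = 1*r + 19 = r + 19 = 19 + r)
l(20, -84)/1792 = (19 + 20)/1792 = 39*(1/1792) = 39/1792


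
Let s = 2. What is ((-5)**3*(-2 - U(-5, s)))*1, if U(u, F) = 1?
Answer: 375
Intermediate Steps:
((-5)**3*(-2 - U(-5, s)))*1 = ((-5)**3*(-2 - 1*1))*1 = -125*(-2 - 1)*1 = -125*(-3)*1 = 375*1 = 375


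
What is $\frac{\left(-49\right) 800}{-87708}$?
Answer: $\frac{9800}{21927} \approx 0.44694$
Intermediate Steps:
$\frac{\left(-49\right) 800}{-87708} = \left(-39200\right) \left(- \frac{1}{87708}\right) = \frac{9800}{21927}$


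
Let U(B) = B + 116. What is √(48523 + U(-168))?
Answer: √48471 ≈ 220.16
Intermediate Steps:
U(B) = 116 + B
√(48523 + U(-168)) = √(48523 + (116 - 168)) = √(48523 - 52) = √48471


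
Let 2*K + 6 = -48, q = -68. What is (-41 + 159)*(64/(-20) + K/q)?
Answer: -56227/170 ≈ -330.75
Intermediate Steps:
K = -27 (K = -3 + (½)*(-48) = -3 - 24 = -27)
(-41 + 159)*(64/(-20) + K/q) = (-41 + 159)*(64/(-20) - 27/(-68)) = 118*(64*(-1/20) - 27*(-1/68)) = 118*(-16/5 + 27/68) = 118*(-953/340) = -56227/170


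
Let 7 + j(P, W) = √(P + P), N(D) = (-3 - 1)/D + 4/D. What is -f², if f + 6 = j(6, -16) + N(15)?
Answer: -181 + 52*√3 ≈ -90.933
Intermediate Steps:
N(D) = 0 (N(D) = -4/D + 4/D = 0)
j(P, W) = -7 + √2*√P (j(P, W) = -7 + √(P + P) = -7 + √(2*P) = -7 + √2*√P)
f = -13 + 2*√3 (f = -6 + ((-7 + √2*√6) + 0) = -6 + ((-7 + 2*√3) + 0) = -6 + (-7 + 2*√3) = -13 + 2*√3 ≈ -9.5359)
-f² = -(-13 + 2*√3)²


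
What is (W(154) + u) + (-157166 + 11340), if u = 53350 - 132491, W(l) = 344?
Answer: -224623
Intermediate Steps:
u = -79141
(W(154) + u) + (-157166 + 11340) = (344 - 79141) + (-157166 + 11340) = -78797 - 145826 = -224623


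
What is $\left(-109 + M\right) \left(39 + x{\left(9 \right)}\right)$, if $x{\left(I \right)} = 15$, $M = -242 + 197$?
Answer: $-8316$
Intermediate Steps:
$M = -45$
$\left(-109 + M\right) \left(39 + x{\left(9 \right)}\right) = \left(-109 - 45\right) \left(39 + 15\right) = \left(-154\right) 54 = -8316$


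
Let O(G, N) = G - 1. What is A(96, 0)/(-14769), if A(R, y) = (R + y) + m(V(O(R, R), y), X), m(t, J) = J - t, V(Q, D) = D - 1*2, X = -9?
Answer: -89/14769 ≈ -0.0060261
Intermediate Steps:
O(G, N) = -1 + G
V(Q, D) = -2 + D (V(Q, D) = D - 2 = -2 + D)
A(R, y) = -7 + R (A(R, y) = (R + y) + (-9 - (-2 + y)) = (R + y) + (-9 + (2 - y)) = (R + y) + (-7 - y) = -7 + R)
A(96, 0)/(-14769) = (-7 + 96)/(-14769) = 89*(-1/14769) = -89/14769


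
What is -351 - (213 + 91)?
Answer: -655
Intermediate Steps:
-351 - (213 + 91) = -351 - 1*304 = -351 - 304 = -655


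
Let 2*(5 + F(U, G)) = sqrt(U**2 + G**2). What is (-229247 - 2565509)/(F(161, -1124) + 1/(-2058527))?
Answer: -236857461453134360128/5463015359140056529 - 23685743844081162248*sqrt(1289297)/5463015359140056529 ≈ -4966.4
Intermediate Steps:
F(U, G) = -5 + sqrt(G**2 + U**2)/2 (F(U, G) = -5 + sqrt(U**2 + G**2)/2 = -5 + sqrt(G**2 + U**2)/2)
(-229247 - 2565509)/(F(161, -1124) + 1/(-2058527)) = (-229247 - 2565509)/((-5 + sqrt((-1124)**2 + 161**2)/2) + 1/(-2058527)) = -2794756/((-5 + sqrt(1263376 + 25921)/2) - 1/2058527) = -2794756/((-5 + sqrt(1289297)/2) - 1/2058527) = -2794756/(-10292636/2058527 + sqrt(1289297)/2)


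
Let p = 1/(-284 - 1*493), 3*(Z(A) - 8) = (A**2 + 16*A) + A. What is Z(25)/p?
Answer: -278166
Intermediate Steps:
Z(A) = 8 + A**2/3 + 17*A/3 (Z(A) = 8 + ((A**2 + 16*A) + A)/3 = 8 + (A**2 + 17*A)/3 = 8 + (A**2/3 + 17*A/3) = 8 + A**2/3 + 17*A/3)
p = -1/777 (p = 1/(-284 - 493) = 1/(-777) = -1/777 ≈ -0.0012870)
Z(25)/p = (8 + (1/3)*25**2 + (17/3)*25)/(-1/777) = (8 + (1/3)*625 + 425/3)*(-777) = (8 + 625/3 + 425/3)*(-777) = 358*(-777) = -278166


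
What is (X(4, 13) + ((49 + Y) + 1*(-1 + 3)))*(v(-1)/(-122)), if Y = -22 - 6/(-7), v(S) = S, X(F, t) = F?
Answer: 237/854 ≈ 0.27752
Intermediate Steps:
Y = -148/7 (Y = -22 - 6*(-⅐) = -22 + 6/7 = -148/7 ≈ -21.143)
(X(4, 13) + ((49 + Y) + 1*(-1 + 3)))*(v(-1)/(-122)) = (4 + ((49 - 148/7) + 1*(-1 + 3)))*(-1/(-122)) = (4 + (195/7 + 1*2))*(-1*(-1/122)) = (4 + (195/7 + 2))*(1/122) = (4 + 209/7)*(1/122) = (237/7)*(1/122) = 237/854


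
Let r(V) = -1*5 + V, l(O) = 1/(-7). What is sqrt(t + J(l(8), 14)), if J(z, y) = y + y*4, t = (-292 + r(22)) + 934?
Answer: 27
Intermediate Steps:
l(O) = -1/7
r(V) = -5 + V
t = 659 (t = (-292 + (-5 + 22)) + 934 = (-292 + 17) + 934 = -275 + 934 = 659)
J(z, y) = 5*y (J(z, y) = y + 4*y = 5*y)
sqrt(t + J(l(8), 14)) = sqrt(659 + 5*14) = sqrt(659 + 70) = sqrt(729) = 27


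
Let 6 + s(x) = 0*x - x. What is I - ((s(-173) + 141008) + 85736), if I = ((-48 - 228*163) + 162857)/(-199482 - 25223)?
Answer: -784433260/3457 ≈ -2.2691e+5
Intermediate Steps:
s(x) = -6 - x (s(x) = -6 + (0*x - x) = -6 + (0 - x) = -6 - x)
I = -1933/3457 (I = ((-48 - 37164) + 162857)/(-224705) = (-37212 + 162857)*(-1/224705) = 125645*(-1/224705) = -1933/3457 ≈ -0.55916)
I - ((s(-173) + 141008) + 85736) = -1933/3457 - (((-6 - 1*(-173)) + 141008) + 85736) = -1933/3457 - (((-6 + 173) + 141008) + 85736) = -1933/3457 - ((167 + 141008) + 85736) = -1933/3457 - (141175 + 85736) = -1933/3457 - 1*226911 = -1933/3457 - 226911 = -784433260/3457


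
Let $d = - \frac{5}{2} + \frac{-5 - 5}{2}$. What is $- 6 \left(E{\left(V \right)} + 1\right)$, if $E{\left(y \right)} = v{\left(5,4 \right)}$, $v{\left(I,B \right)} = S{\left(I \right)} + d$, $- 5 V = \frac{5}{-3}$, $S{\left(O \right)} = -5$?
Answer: $69$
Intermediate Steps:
$d = - \frac{15}{2}$ ($d = \left(-5\right) \frac{1}{2} - 5 = - \frac{5}{2} - 5 = - \frac{15}{2} \approx -7.5$)
$V = \frac{1}{3}$ ($V = - \frac{5 \frac{1}{-3}}{5} = - \frac{5 \left(- \frac{1}{3}\right)}{5} = \left(- \frac{1}{5}\right) \left(- \frac{5}{3}\right) = \frac{1}{3} \approx 0.33333$)
$v{\left(I,B \right)} = - \frac{25}{2}$ ($v{\left(I,B \right)} = -5 - \frac{15}{2} = - \frac{25}{2}$)
$E{\left(y \right)} = - \frac{25}{2}$
$- 6 \left(E{\left(V \right)} + 1\right) = - 6 \left(- \frac{25}{2} + 1\right) = \left(-6\right) \left(- \frac{23}{2}\right) = 69$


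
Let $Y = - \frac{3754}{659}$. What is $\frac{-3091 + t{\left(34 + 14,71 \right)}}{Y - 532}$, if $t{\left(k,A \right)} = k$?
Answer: $\frac{2005337}{354342} \approx 5.6593$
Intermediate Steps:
$Y = - \frac{3754}{659}$ ($Y = \left(-3754\right) \frac{1}{659} = - \frac{3754}{659} \approx -5.6965$)
$\frac{-3091 + t{\left(34 + 14,71 \right)}}{Y - 532} = \frac{-3091 + \left(34 + 14\right)}{- \frac{3754}{659} - 532} = \frac{-3091 + 48}{- \frac{354342}{659}} = \left(-3043\right) \left(- \frac{659}{354342}\right) = \frac{2005337}{354342}$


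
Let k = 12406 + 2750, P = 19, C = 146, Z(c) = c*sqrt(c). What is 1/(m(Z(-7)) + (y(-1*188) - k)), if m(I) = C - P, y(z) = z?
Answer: -1/15217 ≈ -6.5716e-5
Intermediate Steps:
Z(c) = c**(3/2)
k = 15156
m(I) = 127 (m(I) = 146 - 1*19 = 146 - 19 = 127)
1/(m(Z(-7)) + (y(-1*188) - k)) = 1/(127 + (-1*188 - 1*15156)) = 1/(127 + (-188 - 15156)) = 1/(127 - 15344) = 1/(-15217) = -1/15217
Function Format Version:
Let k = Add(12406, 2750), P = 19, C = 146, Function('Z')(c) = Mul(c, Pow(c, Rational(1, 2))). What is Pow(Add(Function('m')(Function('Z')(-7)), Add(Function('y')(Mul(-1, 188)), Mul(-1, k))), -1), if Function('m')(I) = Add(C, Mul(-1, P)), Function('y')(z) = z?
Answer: Rational(-1, 15217) ≈ -6.5716e-5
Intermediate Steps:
Function('Z')(c) = Pow(c, Rational(3, 2))
k = 15156
Function('m')(I) = 127 (Function('m')(I) = Add(146, Mul(-1, 19)) = Add(146, -19) = 127)
Pow(Add(Function('m')(Function('Z')(-7)), Add(Function('y')(Mul(-1, 188)), Mul(-1, k))), -1) = Pow(Add(127, Add(Mul(-1, 188), Mul(-1, 15156))), -1) = Pow(Add(127, Add(-188, -15156)), -1) = Pow(Add(127, -15344), -1) = Pow(-15217, -1) = Rational(-1, 15217)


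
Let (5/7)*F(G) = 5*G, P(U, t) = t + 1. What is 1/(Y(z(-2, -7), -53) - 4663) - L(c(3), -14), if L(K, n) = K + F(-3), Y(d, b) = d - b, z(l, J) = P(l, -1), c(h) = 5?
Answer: 73759/4610 ≈ 16.000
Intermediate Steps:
P(U, t) = 1 + t
z(l, J) = 0 (z(l, J) = 1 - 1 = 0)
F(G) = 7*G (F(G) = 7*(5*G)/5 = 7*G)
L(K, n) = -21 + K (L(K, n) = K + 7*(-3) = K - 21 = -21 + K)
1/(Y(z(-2, -7), -53) - 4663) - L(c(3), -14) = 1/((0 - 1*(-53)) - 4663) - (-21 + 5) = 1/((0 + 53) - 4663) - 1*(-16) = 1/(53 - 4663) + 16 = 1/(-4610) + 16 = -1/4610 + 16 = 73759/4610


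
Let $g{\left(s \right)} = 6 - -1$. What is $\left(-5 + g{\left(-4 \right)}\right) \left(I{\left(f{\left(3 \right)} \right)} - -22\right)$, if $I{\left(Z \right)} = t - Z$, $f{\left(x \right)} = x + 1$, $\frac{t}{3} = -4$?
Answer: $12$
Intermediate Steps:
$t = -12$ ($t = 3 \left(-4\right) = -12$)
$f{\left(x \right)} = 1 + x$
$I{\left(Z \right)} = -12 - Z$
$g{\left(s \right)} = 7$ ($g{\left(s \right)} = 6 + 1 = 7$)
$\left(-5 + g{\left(-4 \right)}\right) \left(I{\left(f{\left(3 \right)} \right)} - -22\right) = \left(-5 + 7\right) \left(\left(-12 - \left(1 + 3\right)\right) - -22\right) = 2 \left(\left(-12 - 4\right) + 22\right) = 2 \left(-16 + 22\right) = 2 \cdot 6 = 12$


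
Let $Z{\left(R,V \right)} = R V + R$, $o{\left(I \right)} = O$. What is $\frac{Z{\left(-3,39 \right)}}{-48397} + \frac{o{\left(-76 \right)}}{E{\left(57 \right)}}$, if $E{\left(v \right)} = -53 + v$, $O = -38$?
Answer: $- \frac{919303}{96794} \approx -9.4975$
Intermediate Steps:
$o{\left(I \right)} = -38$
$Z{\left(R,V \right)} = R + R V$
$\frac{Z{\left(-3,39 \right)}}{-48397} + \frac{o{\left(-76 \right)}}{E{\left(57 \right)}} = \frac{\left(-3\right) \left(1 + 39\right)}{-48397} - \frac{38}{-53 + 57} = \left(-3\right) 40 \left(- \frac{1}{48397}\right) - \frac{38}{4} = \left(-120\right) \left(- \frac{1}{48397}\right) - \frac{19}{2} = \frac{120}{48397} - \frac{19}{2} = - \frac{919303}{96794}$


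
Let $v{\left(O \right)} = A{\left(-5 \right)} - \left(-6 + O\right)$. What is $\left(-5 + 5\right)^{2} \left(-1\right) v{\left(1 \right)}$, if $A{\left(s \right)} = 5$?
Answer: $0$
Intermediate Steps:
$v{\left(O \right)} = 11 - O$ ($v{\left(O \right)} = 5 - \left(-6 + O\right) = 11 - O$)
$\left(-5 + 5\right)^{2} \left(-1\right) v{\left(1 \right)} = \left(-5 + 5\right)^{2} \left(-1\right) \left(11 - 1\right) = 0^{2} \left(-1\right) \left(11 - 1\right) = 0 \left(-1\right) 10 = 0 \cdot 10 = 0$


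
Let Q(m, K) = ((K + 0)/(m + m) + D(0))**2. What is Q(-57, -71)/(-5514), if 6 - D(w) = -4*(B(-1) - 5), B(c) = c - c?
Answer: -2325625/71659944 ≈ -0.032454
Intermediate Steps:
B(c) = 0
D(w) = -14 (D(w) = 6 - (-4)*(0 - 5) = 6 - (-4)*(-5) = 6 - 1*20 = 6 - 20 = -14)
Q(m, K) = (-14 + K/(2*m))**2 (Q(m, K) = ((K + 0)/(m + m) - 14)**2 = (K/((2*m)) - 14)**2 = (K*(1/(2*m)) - 14)**2 = (K/(2*m) - 14)**2 = (-14 + K/(2*m))**2)
Q(-57, -71)/(-5514) = ((1/4)*(-71 - 28*(-57))**2/(-57)**2)/(-5514) = ((1/4)*(1/3249)*(-71 + 1596)**2)*(-1/5514) = ((1/4)*(1/3249)*1525**2)*(-1/5514) = ((1/4)*(1/3249)*2325625)*(-1/5514) = (2325625/12996)*(-1/5514) = -2325625/71659944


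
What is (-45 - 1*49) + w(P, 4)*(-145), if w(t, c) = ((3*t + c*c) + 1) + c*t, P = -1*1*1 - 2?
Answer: 486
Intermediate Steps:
P = -3 (P = -1*1 - 2 = -1 - 2 = -3)
w(t, c) = 1 + c² + 3*t + c*t (w(t, c) = ((3*t + c²) + 1) + c*t = ((c² + 3*t) + 1) + c*t = (1 + c² + 3*t) + c*t = 1 + c² + 3*t + c*t)
(-45 - 1*49) + w(P, 4)*(-145) = (-45 - 1*49) + (1 + 4² + 3*(-3) + 4*(-3))*(-145) = (-45 - 49) + (1 + 16 - 9 - 12)*(-145) = -94 - 4*(-145) = -94 + 580 = 486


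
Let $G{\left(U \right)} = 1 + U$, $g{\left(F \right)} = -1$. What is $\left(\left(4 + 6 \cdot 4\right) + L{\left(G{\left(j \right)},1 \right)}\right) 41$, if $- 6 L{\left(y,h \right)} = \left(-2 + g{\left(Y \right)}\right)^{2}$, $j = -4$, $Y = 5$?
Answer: $\frac{2173}{2} \approx 1086.5$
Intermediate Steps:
$L{\left(y,h \right)} = - \frac{3}{2}$ ($L{\left(y,h \right)} = - \frac{\left(-2 - 1\right)^{2}}{6} = - \frac{\left(-3\right)^{2}}{6} = \left(- \frac{1}{6}\right) 9 = - \frac{3}{2}$)
$\left(\left(4 + 6 \cdot 4\right) + L{\left(G{\left(j \right)},1 \right)}\right) 41 = \left(\left(4 + 6 \cdot 4\right) - \frac{3}{2}\right) 41 = \left(\left(4 + 24\right) - \frac{3}{2}\right) 41 = \left(28 - \frac{3}{2}\right) 41 = \frac{53}{2} \cdot 41 = \frac{2173}{2}$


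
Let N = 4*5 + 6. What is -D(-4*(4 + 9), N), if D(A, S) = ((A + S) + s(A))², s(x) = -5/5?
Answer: -729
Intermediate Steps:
s(x) = -1 (s(x) = -5*⅕ = -1)
N = 26 (N = 20 + 6 = 26)
D(A, S) = (-1 + A + S)² (D(A, S) = ((A + S) - 1)² = (-1 + A + S)²)
-D(-4*(4 + 9), N) = -(-1 - 4*(4 + 9) + 26)² = -(-1 - 4*13 + 26)² = -(-1 - 52 + 26)² = -1*(-27)² = -1*729 = -729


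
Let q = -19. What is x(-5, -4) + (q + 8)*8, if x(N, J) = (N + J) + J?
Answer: -101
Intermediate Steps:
x(N, J) = N + 2*J (x(N, J) = (J + N) + J = N + 2*J)
x(-5, -4) + (q + 8)*8 = (-5 + 2*(-4)) + (-19 + 8)*8 = (-5 - 8) - 11*8 = -13 - 88 = -101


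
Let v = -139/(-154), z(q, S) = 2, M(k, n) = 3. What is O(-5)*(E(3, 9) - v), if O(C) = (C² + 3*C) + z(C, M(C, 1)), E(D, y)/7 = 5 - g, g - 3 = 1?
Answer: 5634/77 ≈ 73.169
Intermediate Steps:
g = 4 (g = 3 + 1 = 4)
E(D, y) = 7 (E(D, y) = 7*(5 - 1*4) = 7*(5 - 4) = 7*1 = 7)
v = 139/154 (v = -139*(-1/154) = 139/154 ≈ 0.90260)
O(C) = 2 + C² + 3*C (O(C) = (C² + 3*C) + 2 = 2 + C² + 3*C)
O(-5)*(E(3, 9) - v) = (2 + (-5)² + 3*(-5))*(7 - 1*139/154) = (2 + 25 - 15)*(7 - 139/154) = 12*(939/154) = 5634/77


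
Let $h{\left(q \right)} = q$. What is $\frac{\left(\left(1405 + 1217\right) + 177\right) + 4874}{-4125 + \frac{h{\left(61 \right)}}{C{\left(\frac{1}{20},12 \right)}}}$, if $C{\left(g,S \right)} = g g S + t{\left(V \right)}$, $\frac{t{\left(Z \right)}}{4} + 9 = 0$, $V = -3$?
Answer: $- \frac{27599781}{14843725} \approx -1.8594$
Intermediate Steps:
$t{\left(Z \right)} = -36$ ($t{\left(Z \right)} = -36 + 4 \cdot 0 = -36 + 0 = -36$)
$C{\left(g,S \right)} = -36 + S g^{2}$ ($C{\left(g,S \right)} = g g S - 36 = g^{2} S - 36 = S g^{2} - 36 = -36 + S g^{2}$)
$\frac{\left(\left(1405 + 1217\right) + 177\right) + 4874}{-4125 + \frac{h{\left(61 \right)}}{C{\left(\frac{1}{20},12 \right)}}} = \frac{\left(\left(1405 + 1217\right) + 177\right) + 4874}{-4125 + \frac{61}{-36 + 12 \left(\frac{1}{20}\right)^{2}}} = \frac{\left(2622 + 177\right) + 4874}{-4125 + \frac{61}{-36 + \frac{12}{400}}} = \frac{2799 + 4874}{-4125 + \frac{61}{-36 + 12 \cdot \frac{1}{400}}} = \frac{7673}{-4125 + \frac{61}{-36 + \frac{3}{100}}} = \frac{7673}{-4125 + \frac{61}{- \frac{3597}{100}}} = \frac{7673}{-4125 + 61 \left(- \frac{100}{3597}\right)} = \frac{7673}{-4125 - \frac{6100}{3597}} = \frac{7673}{- \frac{14843725}{3597}} = 7673 \left(- \frac{3597}{14843725}\right) = - \frac{27599781}{14843725}$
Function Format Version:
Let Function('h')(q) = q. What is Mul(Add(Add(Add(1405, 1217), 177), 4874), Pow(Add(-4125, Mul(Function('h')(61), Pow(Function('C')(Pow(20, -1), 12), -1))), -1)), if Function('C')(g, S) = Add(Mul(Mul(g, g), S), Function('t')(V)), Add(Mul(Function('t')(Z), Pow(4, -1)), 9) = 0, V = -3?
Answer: Rational(-27599781, 14843725) ≈ -1.8594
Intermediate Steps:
Function('t')(Z) = -36 (Function('t')(Z) = Add(-36, Mul(4, 0)) = Add(-36, 0) = -36)
Function('C')(g, S) = Add(-36, Mul(S, Pow(g, 2))) (Function('C')(g, S) = Add(Mul(Mul(g, g), S), -36) = Add(Mul(Pow(g, 2), S), -36) = Add(Mul(S, Pow(g, 2)), -36) = Add(-36, Mul(S, Pow(g, 2))))
Mul(Add(Add(Add(1405, 1217), 177), 4874), Pow(Add(-4125, Mul(Function('h')(61), Pow(Function('C')(Pow(20, -1), 12), -1))), -1)) = Mul(Add(Add(Add(1405, 1217), 177), 4874), Pow(Add(-4125, Mul(61, Pow(Add(-36, Mul(12, Pow(Pow(20, -1), 2))), -1))), -1)) = Mul(Add(Add(2622, 177), 4874), Pow(Add(-4125, Mul(61, Pow(Add(-36, Mul(12, Pow(Rational(1, 20), 2))), -1))), -1)) = Mul(Add(2799, 4874), Pow(Add(-4125, Mul(61, Pow(Add(-36, Mul(12, Rational(1, 400))), -1))), -1)) = Mul(7673, Pow(Add(-4125, Mul(61, Pow(Add(-36, Rational(3, 100)), -1))), -1)) = Mul(7673, Pow(Add(-4125, Mul(61, Pow(Rational(-3597, 100), -1))), -1)) = Mul(7673, Pow(Add(-4125, Mul(61, Rational(-100, 3597))), -1)) = Mul(7673, Pow(Add(-4125, Rational(-6100, 3597)), -1)) = Mul(7673, Pow(Rational(-14843725, 3597), -1)) = Mul(7673, Rational(-3597, 14843725)) = Rational(-27599781, 14843725)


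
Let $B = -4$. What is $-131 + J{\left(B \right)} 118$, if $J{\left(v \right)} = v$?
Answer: $-603$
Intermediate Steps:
$-131 + J{\left(B \right)} 118 = -131 - 472 = -603$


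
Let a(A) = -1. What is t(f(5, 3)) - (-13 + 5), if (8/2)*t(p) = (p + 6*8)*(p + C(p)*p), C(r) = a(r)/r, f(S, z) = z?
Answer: 67/2 ≈ 33.500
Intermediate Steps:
C(r) = -1/r
t(p) = (-1 + p)*(48 + p)/4 (t(p) = ((p + 6*8)*(p + (-1/p)*p))/4 = ((p + 48)*(p - 1))/4 = ((48 + p)*(-1 + p))/4 = ((-1 + p)*(48 + p))/4 = (-1 + p)*(48 + p)/4)
t(f(5, 3)) - (-13 + 5) = (-12 + (¼)*3*(47 + 3)) - (-13 + 5) = (-12 + (¼)*3*50) - 1*(-8) = (-12 + 75/2) + 8 = 51/2 + 8 = 67/2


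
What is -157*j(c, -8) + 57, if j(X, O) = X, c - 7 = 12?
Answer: -2926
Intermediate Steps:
c = 19 (c = 7 + 12 = 19)
-157*j(c, -8) + 57 = -157*19 + 57 = -2983 + 57 = -2926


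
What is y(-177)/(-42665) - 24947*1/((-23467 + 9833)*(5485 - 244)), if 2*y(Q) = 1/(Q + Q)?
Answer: 125606832389/359742051219180 ≈ 0.00034916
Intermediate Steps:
y(Q) = 1/(4*Q) (y(Q) = 1/(2*(Q + Q)) = 1/(2*((2*Q))) = (1/(2*Q))/2 = 1/(4*Q))
y(-177)/(-42665) - 24947*1/((-23467 + 9833)*(5485 - 244)) = ((¼)/(-177))/(-42665) - 24947*1/((-23467 + 9833)*(5485 - 244)) = ((¼)*(-1/177))*(-1/42665) - 24947/(5241*(-13634)) = -1/708*(-1/42665) - 24947/(-71455794) = 1/30206820 - 24947*(-1/71455794) = 1/30206820 + 24947/71455794 = 125606832389/359742051219180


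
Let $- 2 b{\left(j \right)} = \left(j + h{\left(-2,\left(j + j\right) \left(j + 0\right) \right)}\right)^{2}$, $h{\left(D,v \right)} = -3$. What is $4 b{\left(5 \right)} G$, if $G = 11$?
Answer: $-88$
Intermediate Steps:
$b{\left(j \right)} = - \frac{\left(-3 + j\right)^{2}}{2}$ ($b{\left(j \right)} = - \frac{\left(j - 3\right)^{2}}{2} = - \frac{\left(-3 + j\right)^{2}}{2}$)
$4 b{\left(5 \right)} G = 4 \left(- \frac{\left(-3 + 5\right)^{2}}{2}\right) 11 = 4 \left(- \frac{2^{2}}{2}\right) 11 = 4 \left(\left(- \frac{1}{2}\right) 4\right) 11 = 4 \left(-2\right) 11 = \left(-8\right) 11 = -88$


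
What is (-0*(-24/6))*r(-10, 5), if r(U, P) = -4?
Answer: 0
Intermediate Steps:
(-0*(-24/6))*r(-10, 5) = -0*(-24/6)*(-4) = -0*(-24*1/6)*(-4) = -0*(-4)*(-4) = -24*0*(-4) = 0*(-4) = 0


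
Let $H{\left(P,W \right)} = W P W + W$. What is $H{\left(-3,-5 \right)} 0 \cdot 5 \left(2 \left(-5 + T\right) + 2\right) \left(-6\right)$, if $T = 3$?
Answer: $0$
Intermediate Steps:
$H{\left(P,W \right)} = W + P W^{2}$ ($H{\left(P,W \right)} = P W W + W = P W^{2} + W = W + P W^{2}$)
$H{\left(-3,-5 \right)} 0 \cdot 5 \left(2 \left(-5 + T\right) + 2\right) \left(-6\right) = - 5 \left(1 - -15\right) 0 \cdot 5 \left(2 \left(-5 + 3\right) + 2\right) \left(-6\right) = - 5 \left(1 + 15\right) 0 \cdot 5 \left(2 \left(-2\right) + 2\right) \left(-6\right) = \left(-5\right) 16 \cdot 0 \cdot 5 \left(-4 + 2\right) \left(-6\right) = \left(-80\right) 0 \cdot 5 \left(-2\right) \left(-6\right) = 0 \cdot 5 \left(-2\right) \left(-6\right) = 0 \left(-2\right) \left(-6\right) = 0 \left(-6\right) = 0$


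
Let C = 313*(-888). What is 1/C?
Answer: -1/277944 ≈ -3.5978e-6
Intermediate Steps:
C = -277944
1/C = 1/(-277944) = -1/277944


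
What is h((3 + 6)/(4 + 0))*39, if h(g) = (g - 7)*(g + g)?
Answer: -6669/8 ≈ -833.63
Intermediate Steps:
h(g) = 2*g*(-7 + g) (h(g) = (-7 + g)*(2*g) = 2*g*(-7 + g))
h((3 + 6)/(4 + 0))*39 = (2*((3 + 6)/(4 + 0))*(-7 + (3 + 6)/(4 + 0)))*39 = (2*(9/4)*(-7 + 9/4))*39 = (2*(9/4)*(-19/4))*39 = -171/8*39 = -6669/8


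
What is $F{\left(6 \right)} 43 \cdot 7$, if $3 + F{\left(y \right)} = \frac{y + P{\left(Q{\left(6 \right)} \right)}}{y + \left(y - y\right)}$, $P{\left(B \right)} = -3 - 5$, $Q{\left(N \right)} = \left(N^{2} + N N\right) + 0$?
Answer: $- \frac{3010}{3} \approx -1003.3$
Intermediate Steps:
$Q{\left(N \right)} = 2 N^{2}$ ($Q{\left(N \right)} = \left(N^{2} + N^{2}\right) + 0 = 2 N^{2} + 0 = 2 N^{2}$)
$P{\left(B \right)} = -8$
$F{\left(y \right)} = -3 + \frac{-8 + y}{y}$ ($F{\left(y \right)} = -3 + \frac{y - 8}{y + \left(y - y\right)} = -3 + \frac{-8 + y}{y + 0} = -3 + \frac{-8 + y}{y}$)
$F{\left(6 \right)} 43 \cdot 7 = \left(-2 - \frac{8}{6}\right) 43 \cdot 7 = \left(-2 - \frac{4}{3}\right) 43 \cdot 7 = \left(- \frac{10}{3}\right) 43 \cdot 7 = \left(- \frac{430}{3}\right) 7 = - \frac{3010}{3}$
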